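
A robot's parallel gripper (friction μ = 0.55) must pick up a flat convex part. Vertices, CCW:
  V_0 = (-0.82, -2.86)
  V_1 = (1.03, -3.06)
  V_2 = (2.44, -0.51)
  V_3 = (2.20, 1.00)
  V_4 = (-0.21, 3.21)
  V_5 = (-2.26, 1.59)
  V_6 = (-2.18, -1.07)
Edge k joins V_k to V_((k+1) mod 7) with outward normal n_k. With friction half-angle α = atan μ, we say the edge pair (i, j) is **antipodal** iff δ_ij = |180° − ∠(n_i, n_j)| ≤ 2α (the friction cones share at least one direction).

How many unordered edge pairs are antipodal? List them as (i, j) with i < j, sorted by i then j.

α = atan 0.55 = 28.81°;  2α = 57.62°
n_0 = (-0.1075, -0.9942)
n_1 = (+0.8751, -0.4839)
n_2 = (+0.9876, +0.1570)
n_3 = (+0.6759, +0.7370)
n_4 = (-0.6200, +0.7846)
n_5 = (-0.9995, -0.0301)
n_6 = (-0.7962, -0.6050)
  (0,1): δ = 112.77°  ·
  (0,2): δ = 74.80°  ·
  (0,3): δ = 36.35°  ✓
  (0,4): δ = 44.49°  ✓
  (0,5): δ = 97.89°  ·
  (0,6): δ = 133.40°  ·
  (1,2): δ = 142.03°  ·
  (1,3): δ = 103.58°  ·
  (1,4): δ = 22.74°  ✓
  (1,5): δ = 30.66°  ✓
  (1,6): δ = 66.17°  ·
  (2,3): δ = 141.55°  ·
  (2,4): δ = 60.71°  ·
  (2,5): δ = 7.31°  ✓
  (2,6): δ = 28.20°  ✓
  (3,4): δ = 99.16°  ·
  (3,5): δ = 45.76°  ✓
  (3,6): δ = 10.25°  ✓
  (4,5): δ = 126.59°  ·
  (4,6): δ = 91.09°  ·
  (5,6): δ = 144.50°  ·
antipodal pairs: 8

count = 8; pairs: (0,3), (0,4), (1,4), (1,5), (2,5), (2,6), (3,5), (3,6)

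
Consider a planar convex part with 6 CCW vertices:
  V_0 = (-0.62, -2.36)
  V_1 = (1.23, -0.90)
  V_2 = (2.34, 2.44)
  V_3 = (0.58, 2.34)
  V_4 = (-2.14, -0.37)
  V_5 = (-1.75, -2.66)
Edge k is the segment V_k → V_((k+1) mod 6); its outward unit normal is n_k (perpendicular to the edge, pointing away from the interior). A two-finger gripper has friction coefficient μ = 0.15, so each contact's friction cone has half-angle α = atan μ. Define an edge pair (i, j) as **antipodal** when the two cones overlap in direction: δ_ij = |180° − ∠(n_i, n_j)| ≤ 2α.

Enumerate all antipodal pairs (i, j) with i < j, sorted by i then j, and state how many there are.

α = atan 0.15 = 8.53°;  2α = 17.06°
n_0 = (+0.6195, -0.7850)
n_1 = (+0.9490, -0.3154)
n_2 = (-0.0567, +0.9984)
n_3 = (-0.7058, +0.7084)
n_4 = (-0.9858, -0.1679)
n_5 = (+0.2566, -0.9665)
  (0,1): δ = 146.66°  ·
  (0,2): δ = 35.03°  ·
  (0,3): δ = 6.61°  ✓
  (0,4): δ = 61.38°  ·
  (0,5): δ = 156.59°  ·
  (1,2): δ = 68.36°  ·
  (1,3): δ = 26.72°  ·
  (1,4): δ = 28.05°  ·
  (1,5): δ = 123.25°  ·
  (2,3): δ = 138.36°  ·
  (2,4): δ = 83.59°  ·
  (2,5): δ = 11.62°  ✓
  (3,4): δ = 125.23°  ·
  (3,5): δ = 30.03°  ·
  (4,5): δ = 84.80°  ·
antipodal pairs: 2

count = 2; pairs: (0,3), (2,5)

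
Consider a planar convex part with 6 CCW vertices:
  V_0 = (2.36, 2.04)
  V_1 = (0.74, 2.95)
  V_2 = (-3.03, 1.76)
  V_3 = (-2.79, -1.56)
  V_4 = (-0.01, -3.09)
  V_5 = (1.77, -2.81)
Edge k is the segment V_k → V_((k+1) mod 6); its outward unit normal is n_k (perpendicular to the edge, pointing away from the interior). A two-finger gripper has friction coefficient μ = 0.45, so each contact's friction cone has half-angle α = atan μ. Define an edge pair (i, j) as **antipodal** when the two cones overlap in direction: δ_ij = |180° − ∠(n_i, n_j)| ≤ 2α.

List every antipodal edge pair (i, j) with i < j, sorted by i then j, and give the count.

count = 5; pairs: (0,3), (0,4), (1,3), (1,4), (2,5)

α = atan 0.45 = 24.23°;  2α = 48.46°
n_0 = (+0.4898, +0.8719)
n_1 = (-0.3010, +0.9536)
n_2 = (-0.9974, -0.0721)
n_3 = (-0.4822, -0.8761)
n_4 = (+0.1554, -0.9879)
n_5 = (+0.9927, -0.1208)
  (0,1): δ = 133.16°  ·
  (0,2): δ = 56.54°  ·
  (0,3): δ = 0.50°  ✓
  (0,4): δ = 38.26°  ✓
  (0,5): δ = 112.39°  ·
  (1,2): δ = 103.38°  ·
  (1,3): δ = 46.34°  ✓
  (1,4): δ = 8.58°  ✓
  (1,5): δ = 65.55°  ·
  (2,3): δ = 122.96°  ·
  (2,4): δ = 85.20°  ·
  (2,5): δ = 11.07°  ✓
  (3,4): δ = 142.23°  ·
  (3,5): δ = 68.11°  ·
  (4,5): δ = 105.88°  ·
antipodal pairs: 5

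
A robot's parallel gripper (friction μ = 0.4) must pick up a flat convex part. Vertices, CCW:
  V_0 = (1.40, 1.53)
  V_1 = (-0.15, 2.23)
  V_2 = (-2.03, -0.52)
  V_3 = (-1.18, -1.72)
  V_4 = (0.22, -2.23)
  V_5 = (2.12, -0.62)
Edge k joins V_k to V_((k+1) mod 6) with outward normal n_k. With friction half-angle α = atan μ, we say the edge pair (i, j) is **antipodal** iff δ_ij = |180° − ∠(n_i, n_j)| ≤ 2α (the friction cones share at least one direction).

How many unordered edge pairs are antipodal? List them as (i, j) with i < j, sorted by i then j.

α = atan 0.4 = 21.80°;  2α = 43.60°
n_0 = (+0.4116, +0.9114)
n_1 = (-0.8255, +0.5644)
n_2 = (-0.8160, -0.5780)
n_3 = (-0.3423, -0.9396)
n_4 = (+0.6465, -0.7629)
n_5 = (+0.9482, +0.3176)
  (0,1): δ = 100.05°  ·
  (0,2): δ = 30.38°  ✓
  (0,3): δ = 4.29°  ✓
  (0,4): δ = 64.58°  ·
  (0,5): δ = 132.82°  ·
  (1,2): δ = 110.33°  ·
  (1,3): δ = 75.66°  ·
  (1,4): δ = 15.37°  ✓
  (1,5): δ = 52.87°  ·
  (2,3): δ = 145.33°  ·
  (2,4): δ = 85.03°  ·
  (2,5): δ = 16.80°  ✓
  (3,4): δ = 119.71°  ·
  (3,5): δ = 51.47°  ·
  (4,5): δ = 111.76°  ·
antipodal pairs: 4

count = 4; pairs: (0,2), (0,3), (1,4), (2,5)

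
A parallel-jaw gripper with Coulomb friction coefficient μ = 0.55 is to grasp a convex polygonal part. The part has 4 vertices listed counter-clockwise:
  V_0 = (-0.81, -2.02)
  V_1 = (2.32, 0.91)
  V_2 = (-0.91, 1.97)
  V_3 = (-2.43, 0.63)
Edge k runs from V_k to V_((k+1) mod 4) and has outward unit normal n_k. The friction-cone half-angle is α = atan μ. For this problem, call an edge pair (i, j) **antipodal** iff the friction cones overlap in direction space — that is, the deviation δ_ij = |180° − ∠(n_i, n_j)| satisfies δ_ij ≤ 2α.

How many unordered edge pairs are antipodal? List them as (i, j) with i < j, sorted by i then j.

count = 2; pairs: (0,2), (1,3)

α = atan 0.55 = 28.81°;  2α = 57.62°
n_0 = (+0.6834, -0.7300)
n_1 = (+0.3118, +0.9501)
n_2 = (-0.6613, +0.7501)
n_3 = (-0.8532, -0.5216)
  (0,1): δ = 61.28°  ·
  (0,2): δ = 1.71°  ✓
  (0,3): δ = 78.33°  ·
  (1,2): δ = 120.43°  ·
  (1,3): δ = 40.39°  ✓
  (2,3): δ = 99.96°  ·
antipodal pairs: 2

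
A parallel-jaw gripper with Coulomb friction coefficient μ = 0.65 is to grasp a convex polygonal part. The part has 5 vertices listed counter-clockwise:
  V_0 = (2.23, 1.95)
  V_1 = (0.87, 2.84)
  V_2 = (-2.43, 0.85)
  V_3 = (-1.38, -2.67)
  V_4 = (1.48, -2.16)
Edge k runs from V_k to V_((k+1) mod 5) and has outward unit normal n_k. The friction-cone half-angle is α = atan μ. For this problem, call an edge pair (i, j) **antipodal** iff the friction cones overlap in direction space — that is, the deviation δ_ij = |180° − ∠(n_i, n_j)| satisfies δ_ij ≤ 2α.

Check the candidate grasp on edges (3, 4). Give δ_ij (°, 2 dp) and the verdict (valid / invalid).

α = atan 0.65 = 33.02°;  2α = 66.05°
edge 3: e_3 = (+2.86, +0.51);  n_3 = (+0.1756, -0.9845)
edge 4: e_4 = (+0.75, +4.11);  n_4 = (+0.9838, -0.1795)
∠(n_3, n_4) = 69.55°
δ = |180° − 69.55°| = 110.45°
110.45° > 2α = 66.05°  →  invalid

δ = 110.45°, invalid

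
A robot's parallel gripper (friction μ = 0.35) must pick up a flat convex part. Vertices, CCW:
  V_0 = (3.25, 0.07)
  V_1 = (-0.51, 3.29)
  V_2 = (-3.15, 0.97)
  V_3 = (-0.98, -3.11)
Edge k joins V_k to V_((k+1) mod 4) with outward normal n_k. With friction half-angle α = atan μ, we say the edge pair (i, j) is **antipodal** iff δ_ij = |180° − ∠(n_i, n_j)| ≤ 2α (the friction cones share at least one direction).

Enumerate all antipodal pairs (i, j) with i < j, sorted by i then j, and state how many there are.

count = 2; pairs: (0,2), (1,3)

α = atan 0.35 = 19.29°;  2α = 38.58°
n_0 = (+0.6505, +0.7595)
n_1 = (-0.6601, +0.7512)
n_2 = (-0.8829, -0.4696)
n_3 = (+0.6009, -0.7993)
  (0,1): δ = 98.12°  ·
  (0,2): δ = 21.42°  ✓
  (0,3): δ = 77.51°  ·
  (1,2): δ = 103.30°  ·
  (1,3): δ = 4.37°  ✓
  (2,3): δ = 81.07°  ·
antipodal pairs: 2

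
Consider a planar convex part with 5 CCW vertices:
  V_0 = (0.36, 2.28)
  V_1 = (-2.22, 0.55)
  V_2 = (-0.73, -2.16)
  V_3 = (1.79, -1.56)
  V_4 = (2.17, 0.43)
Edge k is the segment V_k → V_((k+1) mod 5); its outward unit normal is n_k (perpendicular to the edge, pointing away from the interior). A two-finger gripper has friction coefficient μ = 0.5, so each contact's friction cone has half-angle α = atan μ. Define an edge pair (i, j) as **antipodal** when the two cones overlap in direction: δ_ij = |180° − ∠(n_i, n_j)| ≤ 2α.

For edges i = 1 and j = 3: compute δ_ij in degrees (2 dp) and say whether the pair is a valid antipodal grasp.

δ = 39.61°, valid

α = atan 0.5 = 26.57°;  2α = 53.13°
edge 1: e_1 = (+1.49, -2.71);  n_1 = (-0.8763, -0.4818)
edge 3: e_3 = (+0.38, +1.99);  n_3 = (+0.9823, -0.1876)
∠(n_1, n_3) = 140.39°
δ = |180° − 140.39°| = 39.61°
39.61° ≤ 2α = 53.13°  →  valid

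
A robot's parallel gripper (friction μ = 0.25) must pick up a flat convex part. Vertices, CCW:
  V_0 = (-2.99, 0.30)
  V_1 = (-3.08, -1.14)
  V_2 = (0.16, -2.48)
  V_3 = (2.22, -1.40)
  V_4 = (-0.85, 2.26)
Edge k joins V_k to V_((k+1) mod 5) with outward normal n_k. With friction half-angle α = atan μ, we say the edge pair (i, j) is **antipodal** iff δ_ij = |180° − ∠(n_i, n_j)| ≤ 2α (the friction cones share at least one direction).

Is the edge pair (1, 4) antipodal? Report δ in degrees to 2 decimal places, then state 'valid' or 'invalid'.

δ = 64.96°, invalid

α = atan 0.25 = 14.04°;  2α = 28.07°
edge 1: e_1 = (+3.24, -1.34);  n_1 = (-0.3822, -0.9241)
edge 4: e_4 = (-2.14, -1.96);  n_4 = (-0.6754, +0.7374)
∠(n_1, n_4) = 115.04°
δ = |180° − 115.04°| = 64.96°
64.96° > 2α = 28.07°  →  invalid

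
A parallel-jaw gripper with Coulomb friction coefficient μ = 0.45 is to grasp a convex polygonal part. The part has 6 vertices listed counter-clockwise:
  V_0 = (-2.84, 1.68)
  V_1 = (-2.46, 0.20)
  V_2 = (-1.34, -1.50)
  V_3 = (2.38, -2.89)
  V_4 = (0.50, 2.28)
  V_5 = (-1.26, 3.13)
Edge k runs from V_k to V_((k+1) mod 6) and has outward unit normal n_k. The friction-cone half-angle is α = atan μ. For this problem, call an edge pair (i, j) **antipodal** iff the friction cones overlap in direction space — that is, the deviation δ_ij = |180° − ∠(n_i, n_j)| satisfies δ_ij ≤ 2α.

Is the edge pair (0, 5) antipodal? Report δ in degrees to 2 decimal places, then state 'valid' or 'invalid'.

δ = 118.14°, invalid

α = atan 0.45 = 24.23°;  2α = 48.46°
edge 0: e_0 = (+0.38, -1.48);  n_0 = (-0.9686, -0.2487)
edge 5: e_5 = (-1.58, -1.45);  n_5 = (-0.6761, +0.7368)
∠(n_0, n_5) = 61.86°
δ = |180° − 61.86°| = 118.14°
118.14° > 2α = 48.46°  →  invalid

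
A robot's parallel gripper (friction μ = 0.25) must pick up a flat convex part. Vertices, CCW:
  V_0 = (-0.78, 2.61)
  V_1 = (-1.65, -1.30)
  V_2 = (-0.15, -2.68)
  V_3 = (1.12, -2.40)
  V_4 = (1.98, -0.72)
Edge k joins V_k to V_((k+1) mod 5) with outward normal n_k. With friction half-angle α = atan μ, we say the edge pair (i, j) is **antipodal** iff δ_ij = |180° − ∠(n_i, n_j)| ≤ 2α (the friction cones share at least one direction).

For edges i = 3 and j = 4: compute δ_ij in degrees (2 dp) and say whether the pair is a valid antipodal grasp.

α = atan 0.25 = 14.04°;  2α = 28.07°
edge 3: e_3 = (+0.86, +1.68);  n_3 = (+0.8901, -0.4557)
edge 4: e_4 = (-2.76, +3.33);  n_4 = (+0.7699, +0.6381)
∠(n_3, n_4) = 66.76°
δ = |180° − 66.76°| = 113.24°
113.24° > 2α = 28.07°  →  invalid

δ = 113.24°, invalid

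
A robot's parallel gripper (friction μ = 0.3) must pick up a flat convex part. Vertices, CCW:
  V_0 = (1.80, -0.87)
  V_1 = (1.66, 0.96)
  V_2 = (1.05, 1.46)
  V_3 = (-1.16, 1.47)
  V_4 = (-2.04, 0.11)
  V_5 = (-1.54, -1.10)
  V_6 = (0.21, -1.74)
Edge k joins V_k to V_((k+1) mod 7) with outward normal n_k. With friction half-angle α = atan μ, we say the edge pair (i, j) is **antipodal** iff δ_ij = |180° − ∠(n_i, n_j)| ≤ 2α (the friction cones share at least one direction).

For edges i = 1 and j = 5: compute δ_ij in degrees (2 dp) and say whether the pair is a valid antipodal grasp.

α = atan 0.3 = 16.70°;  2α = 33.40°
edge 1: e_1 = (-0.61, +0.50);  n_1 = (+0.6339, +0.7734)
edge 5: e_5 = (+1.75, -0.64);  n_5 = (-0.3435, -0.9392)
∠(n_1, n_5) = 160.75°
δ = |180° − 160.75°| = 19.25°
19.25° ≤ 2α = 33.40°  →  valid

δ = 19.25°, valid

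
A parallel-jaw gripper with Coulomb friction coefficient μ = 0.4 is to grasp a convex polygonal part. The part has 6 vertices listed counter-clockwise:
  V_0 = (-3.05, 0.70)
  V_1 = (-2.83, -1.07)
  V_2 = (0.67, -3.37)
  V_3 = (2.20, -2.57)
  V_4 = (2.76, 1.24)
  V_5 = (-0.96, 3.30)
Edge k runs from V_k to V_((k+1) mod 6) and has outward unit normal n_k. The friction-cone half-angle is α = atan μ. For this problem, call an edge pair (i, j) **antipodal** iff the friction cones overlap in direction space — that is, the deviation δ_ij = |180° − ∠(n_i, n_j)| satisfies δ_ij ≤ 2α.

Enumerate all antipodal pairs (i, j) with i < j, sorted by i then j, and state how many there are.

count = 4; pairs: (0,3), (1,4), (2,5), (3,5)

α = atan 0.4 = 21.80°;  2α = 43.60°
n_0 = (-0.9924, -0.1233)
n_1 = (-0.5492, -0.8357)
n_2 = (+0.4634, -0.8862)
n_3 = (+0.9894, -0.1454)
n_4 = (+0.4844, +0.8748)
n_5 = (-0.7794, +0.6265)
  (0,1): δ = 130.40°  ·
  (0,2): δ = 69.48°  ·
  (0,3): δ = 15.45°  ✓
  (0,4): δ = 53.94°  ·
  (0,5): δ = 134.12°  ·
  (1,2): δ = 119.09°  ·
  (1,3): δ = 65.05°  ·
  (1,4): δ = 4.33°  ✓
  (1,5): δ = 84.52°  ·
  (2,3): δ = 125.97°  ·
  (2,4): δ = 56.58°  ·
  (2,5): δ = 23.60°  ✓
  (3,4): δ = 110.61°  ·
  (3,5): δ = 30.43°  ✓
  (4,5): δ = 99.82°  ·
antipodal pairs: 4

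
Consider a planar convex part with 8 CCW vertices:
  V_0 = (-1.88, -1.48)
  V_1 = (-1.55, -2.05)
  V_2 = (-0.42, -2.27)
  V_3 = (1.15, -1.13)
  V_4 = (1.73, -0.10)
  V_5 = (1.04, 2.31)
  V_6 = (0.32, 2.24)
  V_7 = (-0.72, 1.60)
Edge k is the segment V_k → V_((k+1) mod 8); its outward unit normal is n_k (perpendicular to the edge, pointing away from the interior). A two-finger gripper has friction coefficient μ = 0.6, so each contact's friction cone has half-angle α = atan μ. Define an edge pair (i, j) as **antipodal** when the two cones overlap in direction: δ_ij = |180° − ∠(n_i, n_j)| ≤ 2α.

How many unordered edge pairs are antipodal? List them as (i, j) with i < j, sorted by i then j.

α = atan 0.6 = 30.96°;  2α = 61.93°
n_0 = (-0.8654, -0.5010)
n_1 = (-0.1911, -0.9816)
n_2 = (+0.5876, -0.8092)
n_3 = (+0.8713, -0.4907)
n_4 = (+0.9614, +0.2752)
n_5 = (-0.0968, +0.9953)
n_6 = (-0.5241, +0.8517)
n_7 = (-0.9358, +0.3525)
  (0,1): δ = 131.09°  ·
  (0,2): δ = 84.08°  ·
  (0,3): δ = 59.45°  ✓
  (0,4): δ = 14.09°  ✓
  (0,5): δ = 65.48°  ·
  (0,6): δ = 91.54°  ·
  (0,7): δ = 129.29°  ·
  (1,2): δ = 133.00°  ·
  (1,3): δ = 108.37°  ·
  (1,4): δ = 63.01°  ·
  (1,5): δ = 16.57°  ✓
  (1,6): δ = 42.62°  ✓
  (1,7): δ = 80.38°  ·
  (2,3): δ = 155.37°  ·
  (2,4): δ = 110.01°  ·
  (2,5): δ = 30.43°  ✓
  (2,6): δ = 4.38°  ✓
  (2,7): δ = 33.38°  ✓
  (3,4): δ = 134.64°  ·
  (3,5): δ = 55.06°  ✓
  (3,6): δ = 29.01°  ✓
  (3,7): δ = 8.75°  ✓
  (4,5): δ = 100.42°  ·
  (4,6): δ = 74.37°  ·
  (4,7): δ = 36.61°  ✓
  (5,6): δ = 153.95°  ·
  (5,7): δ = 116.19°  ·
  (6,7): δ = 142.25°  ·
antipodal pairs: 11

count = 11; pairs: (0,3), (0,4), (1,5), (1,6), (2,5), (2,6), (2,7), (3,5), (3,6), (3,7), (4,7)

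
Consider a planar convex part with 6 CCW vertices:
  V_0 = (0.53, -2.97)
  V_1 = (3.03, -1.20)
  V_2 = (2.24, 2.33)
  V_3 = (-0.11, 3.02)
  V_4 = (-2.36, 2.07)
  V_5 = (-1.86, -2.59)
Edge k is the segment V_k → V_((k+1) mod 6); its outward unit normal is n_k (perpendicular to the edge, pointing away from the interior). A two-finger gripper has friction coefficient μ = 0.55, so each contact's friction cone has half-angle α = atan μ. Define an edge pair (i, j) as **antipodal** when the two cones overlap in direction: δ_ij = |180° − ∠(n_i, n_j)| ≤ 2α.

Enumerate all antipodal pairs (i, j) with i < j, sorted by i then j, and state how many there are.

count = 5; pairs: (0,2), (0,3), (1,4), (2,5), (3,5)

α = atan 0.55 = 28.81°;  2α = 57.62°
n_0 = (+0.5778, -0.8162)
n_1 = (+0.9759, +0.2184)
n_2 = (+0.2817, +0.9595)
n_3 = (-0.3890, +0.9212)
n_4 = (-0.9943, -0.1067)
n_5 = (-0.1570, -0.9876)
  (0,1): δ = 112.68°  ·
  (0,2): δ = 51.66°  ✓
  (0,3): δ = 12.41°  ✓
  (0,4): δ = 60.83°  ·
  (0,5): δ = 135.67°  ·
  (1,2): δ = 118.98°  ·
  (1,3): δ = 79.72°  ·
  (1,4): δ = 6.49°  ✓
  (1,5): δ = 68.35°  ·
  (2,3): δ = 140.75°  ·
  (2,4): δ = 67.51°  ·
  (2,5): δ = 7.33°  ✓
  (3,4): δ = 106.77°  ·
  (3,5): δ = 31.92°  ✓
  (4,5): δ = 105.16°  ·
antipodal pairs: 5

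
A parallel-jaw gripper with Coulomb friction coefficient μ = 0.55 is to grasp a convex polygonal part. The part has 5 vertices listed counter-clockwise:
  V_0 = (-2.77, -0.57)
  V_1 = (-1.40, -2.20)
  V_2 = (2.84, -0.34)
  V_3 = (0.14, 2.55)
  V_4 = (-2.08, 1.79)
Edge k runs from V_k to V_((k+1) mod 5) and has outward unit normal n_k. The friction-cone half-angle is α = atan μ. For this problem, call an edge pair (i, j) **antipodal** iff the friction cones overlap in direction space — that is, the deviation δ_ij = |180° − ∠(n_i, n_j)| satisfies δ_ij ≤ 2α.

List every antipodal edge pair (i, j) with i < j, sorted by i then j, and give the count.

count = 3; pairs: (0,2), (1,3), (1,4)

α = atan 0.55 = 28.81°;  2α = 57.62°
n_0 = (-0.7655, -0.6434)
n_1 = (+0.4017, -0.9158)
n_2 = (+0.7307, +0.6827)
n_3 = (-0.3239, +0.9461)
n_4 = (-0.9598, +0.2806)
  (0,1): δ = 106.36°  ·
  (0,2): δ = 3.01°  ✓
  (0,3): δ = 68.85°  ·
  (0,4): δ = 123.66°  ·
  (1,2): δ = 70.63°  ·
  (1,3): δ = 4.79°  ✓
  (1,4): δ = 50.02°  ✓
  (2,3): δ = 114.16°  ·
  (2,4): δ = 59.35°  ·
  (3,4): δ = 125.20°  ·
antipodal pairs: 3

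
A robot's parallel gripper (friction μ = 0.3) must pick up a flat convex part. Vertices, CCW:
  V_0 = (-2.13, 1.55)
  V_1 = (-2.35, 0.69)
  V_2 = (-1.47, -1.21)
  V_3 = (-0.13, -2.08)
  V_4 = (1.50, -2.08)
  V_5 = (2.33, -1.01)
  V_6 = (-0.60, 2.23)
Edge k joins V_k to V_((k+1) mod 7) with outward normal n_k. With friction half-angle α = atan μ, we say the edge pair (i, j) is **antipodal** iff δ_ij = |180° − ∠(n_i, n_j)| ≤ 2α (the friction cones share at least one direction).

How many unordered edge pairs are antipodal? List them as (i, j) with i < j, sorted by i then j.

count = 5; pairs: (0,4), (1,5), (2,5), (3,6), (4,6)

α = atan 0.3 = 16.70°;  2α = 33.40°
n_0 = (-0.9688, +0.2478)
n_1 = (-0.9074, -0.4203)
n_2 = (-0.5445, -0.8387)
n_3 = (+0.0000, -1.0000)
n_4 = (+0.7901, -0.6129)
n_5 = (+0.7417, +0.6707)
n_6 = (-0.4061, +0.9138)
  (0,1): δ = 140.80°  ·
  (0,2): δ = 108.64°  ·
  (0,3): δ = 75.65°  ·
  (0,4): δ = 23.45°  ✓
  (0,5): δ = 56.47°  ·
  (0,6): δ = 128.31°  ·
  (1,2): δ = 147.85°  ·
  (1,3): δ = 114.85°  ·
  (1,4): δ = 62.65°  ·
  (1,5): δ = 17.27°  ✓
  (1,6): δ = 89.11°  ·
  (2,3): δ = 147.01°  ·
  (2,4): δ = 94.81°  ·
  (2,5): δ = 14.88°  ✓
  (2,6): δ = 56.96°  ·
  (3,4): δ = 127.80°  ·
  (3,5): δ = 47.88°  ·
  (3,6): δ = 23.96°  ✓
  (4,5): δ = 100.08°  ·
  (4,6): δ = 28.24°  ✓
  (5,6): δ = 108.16°  ·
antipodal pairs: 5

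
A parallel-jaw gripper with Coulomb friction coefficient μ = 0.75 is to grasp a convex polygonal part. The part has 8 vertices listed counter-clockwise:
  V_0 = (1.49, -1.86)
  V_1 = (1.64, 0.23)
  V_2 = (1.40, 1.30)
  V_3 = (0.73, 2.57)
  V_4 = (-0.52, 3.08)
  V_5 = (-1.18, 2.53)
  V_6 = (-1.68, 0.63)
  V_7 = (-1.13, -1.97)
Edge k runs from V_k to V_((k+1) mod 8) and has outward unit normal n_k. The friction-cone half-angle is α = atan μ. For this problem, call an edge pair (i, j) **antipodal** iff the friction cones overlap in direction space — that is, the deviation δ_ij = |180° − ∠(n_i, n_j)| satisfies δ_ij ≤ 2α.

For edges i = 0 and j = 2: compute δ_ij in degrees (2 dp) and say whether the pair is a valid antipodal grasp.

α = atan 0.75 = 36.87°;  2α = 73.74°
edge 0: e_0 = (+0.15, +2.09);  n_0 = (+0.9974, -0.0716)
edge 2: e_2 = (-0.67, +1.27);  n_2 = (+0.8845, +0.4666)
∠(n_0, n_2) = 31.92°
δ = |180° − 31.92°| = 148.08°
148.08° > 2α = 73.74°  →  invalid

δ = 148.08°, invalid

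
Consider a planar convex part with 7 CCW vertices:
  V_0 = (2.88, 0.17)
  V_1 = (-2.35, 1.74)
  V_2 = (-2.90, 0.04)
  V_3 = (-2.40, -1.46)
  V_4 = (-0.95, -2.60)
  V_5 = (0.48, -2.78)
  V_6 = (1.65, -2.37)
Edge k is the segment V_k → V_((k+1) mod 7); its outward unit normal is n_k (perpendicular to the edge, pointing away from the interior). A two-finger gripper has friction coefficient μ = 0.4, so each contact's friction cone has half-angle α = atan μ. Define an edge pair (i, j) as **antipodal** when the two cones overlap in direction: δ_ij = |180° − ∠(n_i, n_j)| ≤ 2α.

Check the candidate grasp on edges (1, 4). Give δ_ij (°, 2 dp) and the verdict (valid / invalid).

δ = 79.25°, invalid

α = atan 0.4 = 21.80°;  2α = 43.60°
edge 1: e_1 = (-0.55, -1.70);  n_1 = (-0.9514, +0.3078)
edge 4: e_4 = (+1.43, -0.18);  n_4 = (-0.1249, -0.9922)
∠(n_1, n_4) = 100.75°
δ = |180° − 100.75°| = 79.25°
79.25° > 2α = 43.60°  →  invalid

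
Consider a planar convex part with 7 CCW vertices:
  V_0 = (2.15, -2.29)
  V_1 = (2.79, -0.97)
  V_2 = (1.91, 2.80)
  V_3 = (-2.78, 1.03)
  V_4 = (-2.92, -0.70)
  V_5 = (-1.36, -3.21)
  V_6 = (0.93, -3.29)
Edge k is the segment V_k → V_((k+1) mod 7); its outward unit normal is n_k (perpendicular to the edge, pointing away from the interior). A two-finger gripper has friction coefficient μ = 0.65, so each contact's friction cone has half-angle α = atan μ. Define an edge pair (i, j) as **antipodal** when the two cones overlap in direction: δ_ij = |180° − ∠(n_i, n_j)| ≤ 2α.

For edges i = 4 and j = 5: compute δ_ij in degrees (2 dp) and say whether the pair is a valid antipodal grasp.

α = atan 0.65 = 33.02°;  2α = 66.05°
edge 4: e_4 = (+1.56, -2.51);  n_4 = (-0.8493, -0.5279)
edge 5: e_5 = (+2.29, -0.08);  n_5 = (-0.0349, -0.9994)
∠(n_4, n_5) = 56.14°
δ = |180° − 56.14°| = 123.86°
123.86° > 2α = 66.05°  →  invalid

δ = 123.86°, invalid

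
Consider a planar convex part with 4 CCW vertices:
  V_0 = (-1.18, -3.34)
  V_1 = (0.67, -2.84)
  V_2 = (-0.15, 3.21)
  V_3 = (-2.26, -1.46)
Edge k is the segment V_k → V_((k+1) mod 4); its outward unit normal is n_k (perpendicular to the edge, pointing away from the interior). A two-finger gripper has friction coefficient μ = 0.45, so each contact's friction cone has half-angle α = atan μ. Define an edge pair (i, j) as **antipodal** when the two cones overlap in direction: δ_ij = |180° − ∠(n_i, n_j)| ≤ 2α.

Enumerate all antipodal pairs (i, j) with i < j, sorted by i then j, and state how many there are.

count = 2; pairs: (1,2), (1,3)

α = atan 0.45 = 24.23°;  2α = 48.46°
n_0 = (+0.2609, -0.9654)
n_1 = (+0.9909, +0.1343)
n_2 = (-0.9113, +0.4117)
n_3 = (-0.8671, -0.4981)
  (0,1): δ = 97.41°  ·
  (0,2): δ = 50.56°  ·
  (0,3): δ = 104.75°  ·
  (1,2): δ = 32.03°  ✓
  (1,3): δ = 22.16°  ✓
  (2,3): δ = 125.81°  ·
antipodal pairs: 2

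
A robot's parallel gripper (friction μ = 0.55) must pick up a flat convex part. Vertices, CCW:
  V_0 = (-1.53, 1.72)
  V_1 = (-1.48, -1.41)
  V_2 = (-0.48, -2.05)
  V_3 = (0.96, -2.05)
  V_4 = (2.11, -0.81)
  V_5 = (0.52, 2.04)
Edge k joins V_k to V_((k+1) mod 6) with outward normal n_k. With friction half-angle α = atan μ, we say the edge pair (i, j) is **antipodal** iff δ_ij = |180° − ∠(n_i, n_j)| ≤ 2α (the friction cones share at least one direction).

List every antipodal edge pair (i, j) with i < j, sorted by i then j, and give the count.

count = 6; pairs: (0,3), (0,4), (1,4), (1,5), (2,5), (3,5)

α = atan 0.55 = 28.81°;  2α = 57.62°
n_0 = (-0.9999, -0.0160)
n_1 = (-0.5391, -0.8423)
n_2 = (+0.0000, -1.0000)
n_3 = (+0.7332, -0.6800)
n_4 = (+0.8733, +0.4872)
n_5 = (-0.1542, +0.9880)
  (0,1): δ = 123.53°  ·
  (0,2): δ = 90.92°  ·
  (0,3): δ = 43.76°  ✓
  (0,4): δ = 28.24°  ✓
  (0,5): δ = 97.96°  ·
  (1,2): δ = 147.38°  ·
  (1,3): δ = 100.22°  ·
  (1,4): δ = 28.22°  ✓
  (1,5): δ = 41.49°  ✓
  (2,3): δ = 132.84°  ·
  (2,4): δ = 60.84°  ·
  (2,5): δ = 8.87°  ✓
  (3,4): δ = 108.00°  ·
  (3,5): δ = 38.28°  ✓
  (4,5): δ = 110.28°  ·
antipodal pairs: 6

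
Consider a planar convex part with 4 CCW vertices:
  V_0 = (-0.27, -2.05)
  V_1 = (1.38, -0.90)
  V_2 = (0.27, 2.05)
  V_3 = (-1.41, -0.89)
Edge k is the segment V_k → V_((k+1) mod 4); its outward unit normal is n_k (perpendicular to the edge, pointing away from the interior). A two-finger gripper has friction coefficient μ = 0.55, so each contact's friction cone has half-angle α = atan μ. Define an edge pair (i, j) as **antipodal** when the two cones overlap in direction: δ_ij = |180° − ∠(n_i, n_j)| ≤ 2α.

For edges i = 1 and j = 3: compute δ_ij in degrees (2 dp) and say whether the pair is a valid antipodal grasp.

δ = 23.88°, valid

α = atan 0.55 = 28.81°;  2α = 57.62°
edge 1: e_1 = (-1.11, +2.95);  n_1 = (+0.9359, +0.3522)
edge 3: e_3 = (+1.14, -1.16);  n_3 = (-0.7132, -0.7009)
∠(n_1, n_3) = 156.12°
δ = |180° − 156.12°| = 23.88°
23.88° ≤ 2α = 57.62°  →  valid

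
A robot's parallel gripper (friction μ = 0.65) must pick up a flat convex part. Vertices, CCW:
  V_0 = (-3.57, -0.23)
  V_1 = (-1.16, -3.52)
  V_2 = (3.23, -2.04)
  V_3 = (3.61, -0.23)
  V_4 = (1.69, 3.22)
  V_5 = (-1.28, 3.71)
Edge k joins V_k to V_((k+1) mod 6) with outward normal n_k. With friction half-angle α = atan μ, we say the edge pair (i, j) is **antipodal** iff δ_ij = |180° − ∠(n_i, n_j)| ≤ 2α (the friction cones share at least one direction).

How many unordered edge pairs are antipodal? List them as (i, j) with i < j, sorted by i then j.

count = 7; pairs: (0,2), (0,3), (0,4), (1,4), (1,5), (2,5), (3,5)

α = atan 0.65 = 33.02°;  2α = 66.05°
n_0 = (-0.8067, -0.5909)
n_1 = (+0.3195, -0.9476)
n_2 = (+0.9787, -0.2055)
n_3 = (+0.8738, +0.4863)
n_4 = (+0.1628, +0.9867)
n_5 = (-0.8646, +0.5025)
  (0,1): δ = 107.59°  ·
  (0,2): δ = 48.08°  ✓
  (0,3): δ = 7.13°  ✓
  (0,4): δ = 44.41°  ✓
  (0,5): δ = 113.61°  ·
  (1,2): δ = 120.49°  ·
  (1,3): δ = 79.53°  ·
  (1,4): δ = 28.00°  ✓
  (1,5): δ = 41.20°  ✓
  (2,3): δ = 139.05°  ·
  (2,4): δ = 87.51°  ·
  (2,5): δ = 18.31°  ✓
  (3,4): δ = 128.47°  ·
  (3,5): δ = 59.26°  ✓
  (4,5): δ = 110.80°  ·
antipodal pairs: 7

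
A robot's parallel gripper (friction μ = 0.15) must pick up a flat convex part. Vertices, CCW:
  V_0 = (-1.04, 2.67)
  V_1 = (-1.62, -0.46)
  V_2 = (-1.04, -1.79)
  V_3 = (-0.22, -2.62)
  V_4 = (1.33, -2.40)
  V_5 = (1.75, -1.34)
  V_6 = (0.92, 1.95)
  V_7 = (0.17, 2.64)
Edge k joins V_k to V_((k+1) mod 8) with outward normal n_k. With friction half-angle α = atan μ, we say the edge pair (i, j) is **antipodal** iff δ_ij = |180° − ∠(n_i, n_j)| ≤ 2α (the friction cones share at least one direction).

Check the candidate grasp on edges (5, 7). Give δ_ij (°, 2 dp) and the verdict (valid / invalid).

α = atan 0.15 = 8.53°;  2α = 17.06°
edge 5: e_5 = (-0.83, +3.29);  n_5 = (+0.9696, +0.2446)
edge 7: e_7 = (-1.21, +0.03);  n_7 = (+0.0248, +0.9997)
∠(n_5, n_7) = 74.42°
δ = |180° − 74.42°| = 105.58°
105.58° > 2α = 17.06°  →  invalid

δ = 105.58°, invalid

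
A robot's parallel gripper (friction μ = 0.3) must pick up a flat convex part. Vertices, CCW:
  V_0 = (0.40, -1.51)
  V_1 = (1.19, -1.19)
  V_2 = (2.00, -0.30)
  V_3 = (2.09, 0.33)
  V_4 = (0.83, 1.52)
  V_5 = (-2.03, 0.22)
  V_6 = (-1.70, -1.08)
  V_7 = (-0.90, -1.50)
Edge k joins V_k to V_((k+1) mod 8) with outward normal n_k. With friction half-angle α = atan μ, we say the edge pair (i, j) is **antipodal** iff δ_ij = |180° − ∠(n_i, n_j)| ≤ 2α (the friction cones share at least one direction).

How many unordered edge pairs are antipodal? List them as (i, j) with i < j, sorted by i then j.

α = atan 0.3 = 16.70°;  2α = 33.40°
n_0 = (+0.3754, -0.9268)
n_1 = (+0.7396, -0.6731)
n_2 = (+0.9899, -0.1414)
n_3 = (+0.6866, +0.7270)
n_4 = (-0.4138, +0.9104)
n_5 = (-0.9693, -0.2460)
n_6 = (-0.4648, -0.8854)
n_7 = (-0.0077, -1.0000)
  (0,1): δ = 154.36°  ·
  (0,2): δ = 120.18°  ·
  (0,3): δ = 65.41°  ·
  (0,4): δ = 2.39°  ✓
  (0,5): δ = 82.19°  ·
  (0,6): δ = 130.25°  ·
  (0,7): δ = 157.51°  ·
  (1,2): δ = 145.82°  ·
  (1,3): δ = 91.06°  ·
  (1,4): δ = 23.25°  ✓
  (1,5): δ = 56.55°  ·
  (1,6): δ = 104.61°  ·
  (1,7): δ = 131.86°  ·
  (2,3): δ = 125.23°  ·
  (2,4): δ = 57.43°  ·
  (2,5): δ = 22.37°  ✓
  (2,6): δ = 70.43°  ·
  (2,7): δ = 97.69°  ·
  (3,4): δ = 112.19°  ·
  (3,5): δ = 32.39°  ✓
  (3,6): δ = 15.66°  ✓
  (3,7): δ = 42.92°  ·
  (4,5): δ = 100.20°  ·
  (4,6): δ = 52.14°  ·
  (4,7): δ = 24.88°  ✓
  (5,6): δ = 131.94°  ·
  (5,7): δ = 104.68°  ·
  (6,7): δ = 152.74°  ·
antipodal pairs: 6

count = 6; pairs: (0,4), (1,4), (2,5), (3,5), (3,6), (4,7)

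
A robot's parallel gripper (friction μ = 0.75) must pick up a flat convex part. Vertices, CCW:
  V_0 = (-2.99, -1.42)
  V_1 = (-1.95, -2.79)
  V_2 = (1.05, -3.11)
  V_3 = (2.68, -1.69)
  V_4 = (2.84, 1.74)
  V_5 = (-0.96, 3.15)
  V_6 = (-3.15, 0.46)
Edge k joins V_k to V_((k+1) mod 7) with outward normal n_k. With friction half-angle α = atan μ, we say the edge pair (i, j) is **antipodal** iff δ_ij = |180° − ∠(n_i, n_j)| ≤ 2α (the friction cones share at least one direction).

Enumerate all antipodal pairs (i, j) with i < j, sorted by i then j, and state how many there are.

count = 10; pairs: (0,3), (0,4), (1,4), (1,5), (2,4), (2,5), (2,6), (3,5), (3,6), (4,6)

α = atan 0.75 = 36.87°;  2α = 73.74°
n_0 = (-0.7965, -0.6046)
n_1 = (-0.1061, -0.9944)
n_2 = (+0.6569, -0.7540)
n_3 = (+0.9989, -0.0466)
n_4 = (+0.3479, +0.9375)
n_5 = (-0.7755, +0.6314)
n_6 = (-0.9964, -0.0848)
  (0,1): δ = 133.29°  ·
  (0,2): δ = 86.14°  ·
  (0,3): δ = 39.87°  ✓
  (0,4): δ = 32.44°  ✓
  (0,5): δ = 103.65°  ·
  (0,6): δ = 147.66°  ·
  (1,2): δ = 132.85°  ·
  (1,3): δ = 86.58°  ·
  (1,4): δ = 14.27°  ✓
  (1,5): δ = 56.94°  ✓
  (1,6): δ = 100.95°  ·
  (2,3): δ = 133.73°  ·
  (2,4): δ = 61.42°  ✓
  (2,5): δ = 9.79°  ✓
  (2,6): δ = 53.80°  ✓
  (3,4): δ = 107.69°  ·
  (3,5): δ = 36.48°  ✓
  (3,6): δ = 7.54°  ✓
  (4,5): δ = 108.79°  ·
  (4,6): δ = 64.78°  ✓
  (5,6): δ = 135.99°  ·
antipodal pairs: 10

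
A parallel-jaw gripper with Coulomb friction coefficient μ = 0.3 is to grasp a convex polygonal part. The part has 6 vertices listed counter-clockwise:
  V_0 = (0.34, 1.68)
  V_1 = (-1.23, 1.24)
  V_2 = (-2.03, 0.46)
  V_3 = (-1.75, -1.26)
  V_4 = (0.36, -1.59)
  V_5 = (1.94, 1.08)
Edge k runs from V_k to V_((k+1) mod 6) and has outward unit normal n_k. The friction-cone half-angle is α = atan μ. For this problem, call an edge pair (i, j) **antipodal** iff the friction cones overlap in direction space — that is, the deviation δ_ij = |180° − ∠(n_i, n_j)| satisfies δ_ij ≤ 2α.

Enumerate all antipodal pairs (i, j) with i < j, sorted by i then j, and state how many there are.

α = atan 0.3 = 16.70°;  2α = 33.40°
n_0 = (-0.2699, +0.9629)
n_1 = (-0.6981, +0.7160)
n_2 = (-0.9870, -0.1607)
n_3 = (-0.1545, -0.9880)
n_4 = (+0.8606, -0.5093)
n_5 = (+0.3511, +0.9363)
  (0,1): δ = 151.38°  ·
  (0,2): δ = 96.41°  ·
  (0,3): δ = 24.54°  ✓
  (0,4): δ = 43.73°  ·
  (0,5): δ = 143.79°  ·
  (1,2): δ = 125.03°  ·
  (1,3): δ = 53.16°  ·
  (1,4): δ = 15.11°  ✓
  (1,5): δ = 115.17°  ·
  (2,3): δ = 108.14°  ·
  (2,4): δ = 39.86°  ·
  (2,5): δ = 60.20°  ·
  (3,4): δ = 111.73°  ·
  (3,5): δ = 11.67°  ✓
  (4,5): δ = 79.94°  ·
antipodal pairs: 3

count = 3; pairs: (0,3), (1,4), (3,5)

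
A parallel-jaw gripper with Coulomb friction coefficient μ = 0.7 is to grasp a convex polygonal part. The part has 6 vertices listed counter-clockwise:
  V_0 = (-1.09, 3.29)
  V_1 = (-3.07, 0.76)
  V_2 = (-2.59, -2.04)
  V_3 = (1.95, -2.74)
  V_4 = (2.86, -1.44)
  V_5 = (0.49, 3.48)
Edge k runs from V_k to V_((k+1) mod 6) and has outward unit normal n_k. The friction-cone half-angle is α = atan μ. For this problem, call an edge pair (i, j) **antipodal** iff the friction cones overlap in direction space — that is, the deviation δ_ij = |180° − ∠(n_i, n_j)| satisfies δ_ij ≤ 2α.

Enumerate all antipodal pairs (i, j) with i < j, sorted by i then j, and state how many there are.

count = 8; pairs: (0,2), (0,3), (0,4), (1,3), (1,4), (2,4), (2,5), (3,5)

α = atan 0.7 = 34.99°;  2α = 69.98°
n_0 = (-0.7875, +0.6163)
n_1 = (-0.9856, -0.1690)
n_2 = (-0.1524, -0.9883)
n_3 = (+0.8192, -0.5735)
n_4 = (+0.9009, +0.4340)
n_5 = (-0.1194, +0.9928)
  (0,1): δ = 132.23°  ·
  (0,2): δ = 60.72°  ✓
  (0,3): δ = 3.06°  ✓
  (0,4): δ = 63.77°  ✓
  (0,5): δ = 134.90°  ·
  (1,2): δ = 108.49°  ·
  (1,3): δ = 44.72°  ✓
  (1,4): δ = 15.99°  ✓
  (1,5): δ = 87.13°  ·
  (2,3): δ = 116.23°  ·
  (2,4): δ = 55.51°  ✓
  (2,5): δ = 15.62°  ✓
  (3,4): δ = 119.29°  ·
  (3,5): δ = 48.15°  ✓
  (4,5): δ = 108.86°  ·
antipodal pairs: 8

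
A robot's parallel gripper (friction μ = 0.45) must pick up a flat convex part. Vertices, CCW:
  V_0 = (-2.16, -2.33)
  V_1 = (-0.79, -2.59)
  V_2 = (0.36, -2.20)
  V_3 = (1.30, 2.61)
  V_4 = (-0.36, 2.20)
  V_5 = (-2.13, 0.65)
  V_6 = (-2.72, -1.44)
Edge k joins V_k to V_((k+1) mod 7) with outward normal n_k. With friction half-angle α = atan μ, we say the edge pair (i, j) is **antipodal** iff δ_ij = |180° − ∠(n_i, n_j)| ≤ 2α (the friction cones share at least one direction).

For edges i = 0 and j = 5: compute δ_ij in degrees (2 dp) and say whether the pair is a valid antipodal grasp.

α = atan 0.45 = 24.23°;  2α = 48.46°
edge 0: e_0 = (+1.37, -0.26);  n_0 = (-0.1865, -0.9825)
edge 5: e_5 = (-0.59, -2.09);  n_5 = (-0.9624, +0.2717)
∠(n_0, n_5) = 95.02°
δ = |180° − 95.02°| = 84.98°
84.98° > 2α = 48.46°  →  invalid

δ = 84.98°, invalid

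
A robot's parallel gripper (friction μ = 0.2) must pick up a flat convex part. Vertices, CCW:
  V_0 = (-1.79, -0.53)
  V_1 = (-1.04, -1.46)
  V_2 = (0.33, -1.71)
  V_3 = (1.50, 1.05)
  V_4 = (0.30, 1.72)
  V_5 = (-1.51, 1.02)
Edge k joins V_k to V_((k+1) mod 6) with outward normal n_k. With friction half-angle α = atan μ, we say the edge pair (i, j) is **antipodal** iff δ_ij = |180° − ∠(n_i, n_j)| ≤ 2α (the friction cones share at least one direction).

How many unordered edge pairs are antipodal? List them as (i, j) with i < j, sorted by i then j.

count = 3; pairs: (0,3), (1,3), (2,5)

α = atan 0.2 = 11.31°;  2α = 22.62°
n_0 = (-0.7784, -0.6278)
n_1 = (-0.1795, -0.9838)
n_2 = (+0.9207, -0.3903)
n_3 = (+0.4875, +0.8731)
n_4 = (-0.3607, +0.9327)
n_5 = (-0.9841, +0.1778)
  (0,1): δ = 139.23°  ·
  (0,2): δ = 61.86°  ·
  (0,3): δ = 21.94°  ✓
  (0,4): δ = 72.26°  ·
  (0,5): δ = 130.88°  ·
  (1,2): δ = 102.63°  ·
  (1,3): δ = 18.83°  ✓
  (1,4): δ = 31.49°  ·
  (1,5): δ = 90.10°  ·
  (2,3): δ = 96.20°  ·
  (2,4): δ = 45.88°  ·
  (2,5): δ = 12.73°  ✓
  (3,4): δ = 129.68°  ·
  (3,5): δ = 71.06°  ·
  (4,5): δ = 121.38°  ·
antipodal pairs: 3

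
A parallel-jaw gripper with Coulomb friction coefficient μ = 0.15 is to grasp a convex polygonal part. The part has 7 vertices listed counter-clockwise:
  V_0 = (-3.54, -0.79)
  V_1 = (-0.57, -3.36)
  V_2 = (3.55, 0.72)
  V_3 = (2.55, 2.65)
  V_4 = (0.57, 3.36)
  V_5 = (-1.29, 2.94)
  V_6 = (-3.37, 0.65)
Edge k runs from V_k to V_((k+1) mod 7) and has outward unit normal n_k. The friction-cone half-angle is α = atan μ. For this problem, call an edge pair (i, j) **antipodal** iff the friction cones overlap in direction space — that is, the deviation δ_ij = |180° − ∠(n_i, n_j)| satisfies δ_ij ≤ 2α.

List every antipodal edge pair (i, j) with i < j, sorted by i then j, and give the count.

count = 1; pairs: (1,5)

α = atan 0.15 = 8.53°;  2α = 17.06°
n_0 = (-0.6543, -0.7562)
n_1 = (+0.7036, -0.7105)
n_2 = (+0.8879, +0.4600)
n_3 = (+0.3375, +0.9413)
n_4 = (-0.2203, +0.9754)
n_5 = (-0.7402, +0.6724)
n_6 = (-0.9931, +0.1172)
  (0,1): δ = 94.41°  ·
  (0,2): δ = 21.74°  ·
  (0,3): δ = 21.14°  ·
  (0,4): δ = 53.59°  ·
  (0,5): δ = 88.62°  ·
  (0,6): δ = 124.14°  ·
  (1,2): δ = 107.33°  ·
  (1,3): δ = 64.45°  ·
  (1,4): δ = 32.00°  ·
  (1,5): δ = 3.03°  ✓
  (1,6): δ = 38.55°  ·
  (2,3): δ = 137.12°  ·
  (2,4): δ = 104.67°  ·
  (2,5): δ = 69.64°  ·
  (2,6): δ = 34.12°  ·
  (3,4): δ = 147.55°  ·
  (3,5): δ = 112.52°  ·
  (3,6): δ = 77.01°  ·
  (4,5): δ = 144.97°  ·
  (4,6): δ = 109.46°  ·
  (5,6): δ = 144.48°  ·
antipodal pairs: 1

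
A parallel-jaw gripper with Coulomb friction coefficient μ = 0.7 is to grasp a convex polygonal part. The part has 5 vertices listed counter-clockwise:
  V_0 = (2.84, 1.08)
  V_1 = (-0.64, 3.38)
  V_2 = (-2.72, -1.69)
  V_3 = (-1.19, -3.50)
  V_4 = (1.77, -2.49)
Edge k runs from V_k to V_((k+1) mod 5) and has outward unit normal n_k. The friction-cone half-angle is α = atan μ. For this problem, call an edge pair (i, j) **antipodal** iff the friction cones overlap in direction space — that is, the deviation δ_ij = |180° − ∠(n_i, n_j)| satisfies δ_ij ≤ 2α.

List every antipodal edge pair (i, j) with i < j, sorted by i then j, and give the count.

α = atan 0.7 = 34.99°;  2α = 69.98°
n_0 = (+0.5514, +0.8343)
n_1 = (-0.9252, +0.3796)
n_2 = (-0.7637, -0.6456)
n_3 = (+0.3229, -0.9464)
n_4 = (+0.9579, -0.2871)
  (0,1): δ = 78.84°  ·
  (0,2): δ = 16.33°  ✓
  (0,3): δ = 52.30°  ✓
  (0,4): δ = 106.78°  ·
  (1,2): δ = 117.49°  ·
  (1,3): δ = 48.85°  ✓
  (1,4): δ = 5.62°  ✓
  (2,3): δ = 111.37°  ·
  (2,4): δ = 56.89°  ✓
  (3,4): δ = 125.52°  ·
antipodal pairs: 5

count = 5; pairs: (0,2), (0,3), (1,3), (1,4), (2,4)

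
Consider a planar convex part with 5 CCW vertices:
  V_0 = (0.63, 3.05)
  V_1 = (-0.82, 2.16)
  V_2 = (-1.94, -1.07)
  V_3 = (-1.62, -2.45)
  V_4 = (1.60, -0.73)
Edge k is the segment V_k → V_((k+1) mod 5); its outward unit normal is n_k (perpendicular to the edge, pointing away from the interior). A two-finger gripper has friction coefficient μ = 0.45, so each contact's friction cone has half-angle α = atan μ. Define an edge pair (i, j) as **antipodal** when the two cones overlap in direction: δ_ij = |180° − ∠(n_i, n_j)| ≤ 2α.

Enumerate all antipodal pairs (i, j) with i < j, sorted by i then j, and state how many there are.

count = 4; pairs: (0,3), (1,3), (1,4), (2,4)

α = atan 0.45 = 24.23°;  2α = 48.46°
n_0 = (-0.5231, +0.8523)
n_1 = (-0.9448, +0.3276)
n_2 = (-0.9742, -0.2259)
n_3 = (+0.4712, -0.8820)
n_4 = (+0.9686, +0.2486)
  (0,1): δ = 140.67°  ·
  (0,2): δ = 108.49°  ·
  (0,3): δ = 3.43°  ✓
  (0,4): δ = 72.85°  ·
  (1,2): δ = 147.82°  ·
  (1,3): δ = 42.77°  ✓
  (1,4): δ = 33.52°  ✓
  (2,3): δ = 74.95°  ·
  (2,4): δ = 1.34°  ✓
  (3,4): δ = 103.72°  ·
antipodal pairs: 4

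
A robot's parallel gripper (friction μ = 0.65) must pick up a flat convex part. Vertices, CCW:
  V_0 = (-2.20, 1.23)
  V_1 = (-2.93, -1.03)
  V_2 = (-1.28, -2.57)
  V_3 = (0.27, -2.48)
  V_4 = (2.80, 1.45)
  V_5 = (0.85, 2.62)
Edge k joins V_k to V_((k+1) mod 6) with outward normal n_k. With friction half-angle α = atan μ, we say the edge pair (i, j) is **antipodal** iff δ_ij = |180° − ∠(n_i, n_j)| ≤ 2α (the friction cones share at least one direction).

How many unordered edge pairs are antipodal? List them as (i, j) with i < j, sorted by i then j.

α = atan 0.65 = 33.02°;  2α = 66.05°
n_0 = (-0.9516, +0.3074)
n_1 = (-0.6823, -0.7311)
n_2 = (+0.0580, -0.9983)
n_3 = (+0.8408, -0.5413)
n_4 = (+0.5145, +0.8575)
n_5 = (-0.4147, +0.9100)
  (0,1): δ = 115.12°  ·
  (0,2): δ = 68.78°  ·
  (0,3): δ = 14.87°  ✓
  (0,4): δ = 76.94°  ·
  (0,5): δ = 132.40°  ·
  (1,2): δ = 133.65°  ·
  (1,3): δ = 79.75°  ·
  (1,4): δ = 12.06°  ✓
  (1,5): δ = 67.53°  ·
  (2,3): δ = 126.10°  ·
  (2,4): δ = 34.29°  ✓
  (2,5): δ = 21.18°  ✓
  (3,4): δ = 88.19°  ·
  (3,5): δ = 32.73°  ✓
  (4,5): δ = 124.54°  ·
antipodal pairs: 5

count = 5; pairs: (0,3), (1,4), (2,4), (2,5), (3,5)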